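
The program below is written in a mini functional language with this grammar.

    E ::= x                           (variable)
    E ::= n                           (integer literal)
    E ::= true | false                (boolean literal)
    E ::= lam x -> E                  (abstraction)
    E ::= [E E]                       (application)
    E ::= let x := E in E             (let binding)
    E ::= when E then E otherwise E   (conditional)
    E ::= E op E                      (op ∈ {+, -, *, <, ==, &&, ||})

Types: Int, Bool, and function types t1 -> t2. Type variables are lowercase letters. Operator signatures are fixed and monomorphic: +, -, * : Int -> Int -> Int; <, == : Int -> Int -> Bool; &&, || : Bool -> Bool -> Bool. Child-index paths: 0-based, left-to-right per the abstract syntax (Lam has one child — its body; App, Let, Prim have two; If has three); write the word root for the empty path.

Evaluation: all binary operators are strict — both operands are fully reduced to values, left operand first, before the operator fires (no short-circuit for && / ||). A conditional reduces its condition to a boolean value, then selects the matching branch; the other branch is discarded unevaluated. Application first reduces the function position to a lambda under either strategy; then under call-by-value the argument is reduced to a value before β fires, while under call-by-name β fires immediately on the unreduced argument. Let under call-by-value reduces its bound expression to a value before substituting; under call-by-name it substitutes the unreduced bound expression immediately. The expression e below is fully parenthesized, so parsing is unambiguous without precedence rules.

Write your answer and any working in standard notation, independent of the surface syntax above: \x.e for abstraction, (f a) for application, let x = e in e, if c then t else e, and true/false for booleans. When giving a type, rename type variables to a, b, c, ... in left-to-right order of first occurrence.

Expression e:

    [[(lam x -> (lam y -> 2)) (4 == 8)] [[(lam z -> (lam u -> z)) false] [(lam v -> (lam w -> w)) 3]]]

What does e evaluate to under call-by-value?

Answer: 2

Working:
step 0: (((\x.(\y.2)) (4 == 8)) (((\z.(\u.z)) false) ((\v.(\w.w)) 3)))
step 1: [delta@0.1] (((\x.(\y.2)) false) (((\z.(\u.z)) false) ((\v.(\w.w)) 3)))
step 2: [beta@0] ((\y.2) (((\z.(\u.z)) false) ((\v.(\w.w)) 3)))
step 3: [beta@1.0] ((\y.2) ((\u.false) ((\v.(\w.w)) 3)))
step 4: [beta@1.1] ((\y.2) ((\u.false) (\w.w)))
step 5: [beta@1] ((\y.2) false)
step 6: [beta@root] 2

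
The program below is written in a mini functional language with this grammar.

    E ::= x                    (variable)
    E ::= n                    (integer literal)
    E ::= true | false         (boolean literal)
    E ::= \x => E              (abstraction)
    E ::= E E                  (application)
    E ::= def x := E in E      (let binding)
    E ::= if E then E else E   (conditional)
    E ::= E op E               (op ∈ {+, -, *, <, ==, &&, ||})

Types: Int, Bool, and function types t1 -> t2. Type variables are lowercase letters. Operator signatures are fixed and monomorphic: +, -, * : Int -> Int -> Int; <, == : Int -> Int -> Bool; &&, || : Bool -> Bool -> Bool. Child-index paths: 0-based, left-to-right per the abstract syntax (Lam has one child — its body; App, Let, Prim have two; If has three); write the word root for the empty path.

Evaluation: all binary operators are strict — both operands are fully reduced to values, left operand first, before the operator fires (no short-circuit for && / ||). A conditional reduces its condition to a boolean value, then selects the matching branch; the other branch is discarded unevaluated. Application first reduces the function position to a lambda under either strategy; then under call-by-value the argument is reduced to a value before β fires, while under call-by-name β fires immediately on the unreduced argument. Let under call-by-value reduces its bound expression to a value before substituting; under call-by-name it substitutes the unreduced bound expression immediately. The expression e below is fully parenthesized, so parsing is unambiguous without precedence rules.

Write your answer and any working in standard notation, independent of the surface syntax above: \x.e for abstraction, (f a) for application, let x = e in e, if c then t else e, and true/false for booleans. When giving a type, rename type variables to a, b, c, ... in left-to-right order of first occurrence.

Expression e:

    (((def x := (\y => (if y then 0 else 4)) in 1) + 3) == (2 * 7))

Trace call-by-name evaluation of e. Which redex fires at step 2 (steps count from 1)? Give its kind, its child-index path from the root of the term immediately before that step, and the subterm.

Working:
step 0: (((let x = (\y.(if y then 0 else 4)) in 1) + 3) == (2 * 7))
step 1: [let@0.0] ((1 + 3) == (2 * 7))
step 2: [delta@0] (4 == (2 * 7))

Answer: delta at 0 : (1 + 3)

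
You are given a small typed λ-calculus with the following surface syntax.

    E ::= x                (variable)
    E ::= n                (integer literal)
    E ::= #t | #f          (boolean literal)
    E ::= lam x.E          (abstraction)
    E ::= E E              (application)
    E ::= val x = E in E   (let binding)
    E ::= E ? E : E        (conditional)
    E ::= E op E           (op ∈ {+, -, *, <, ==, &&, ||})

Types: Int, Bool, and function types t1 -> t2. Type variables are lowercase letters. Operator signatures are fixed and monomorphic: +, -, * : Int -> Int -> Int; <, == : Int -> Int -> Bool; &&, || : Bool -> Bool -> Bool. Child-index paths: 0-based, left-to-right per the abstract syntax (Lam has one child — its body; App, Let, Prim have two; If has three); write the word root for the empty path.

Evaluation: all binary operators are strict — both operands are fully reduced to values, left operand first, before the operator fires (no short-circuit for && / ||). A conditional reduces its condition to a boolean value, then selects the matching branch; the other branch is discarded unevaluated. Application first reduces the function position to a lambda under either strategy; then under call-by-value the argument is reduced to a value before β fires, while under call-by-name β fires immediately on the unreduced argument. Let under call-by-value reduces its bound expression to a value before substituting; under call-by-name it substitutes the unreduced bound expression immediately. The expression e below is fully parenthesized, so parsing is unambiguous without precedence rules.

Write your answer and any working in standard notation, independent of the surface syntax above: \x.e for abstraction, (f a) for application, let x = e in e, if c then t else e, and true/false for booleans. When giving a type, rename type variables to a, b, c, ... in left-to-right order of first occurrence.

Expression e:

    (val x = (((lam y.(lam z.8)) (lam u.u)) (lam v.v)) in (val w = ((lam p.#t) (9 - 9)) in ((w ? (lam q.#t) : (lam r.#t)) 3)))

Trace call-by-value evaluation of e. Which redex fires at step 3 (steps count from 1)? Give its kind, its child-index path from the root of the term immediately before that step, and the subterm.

Trace:
step 0: (let x = (((\y.(\z.8)) (\u.u)) (\v.v)) in (let w = ((\p.true) (9 - 9)) in ((if w then (\q.true) else (\r.true)) 3)))
step 1: [beta@0.0] (let x = ((\z.8) (\v.v)) in (let w = ((\p.true) (9 - 9)) in ((if w then (\q.true) else (\r.true)) 3)))
step 2: [beta@0] (let x = 8 in (let w = ((\p.true) (9 - 9)) in ((if w then (\q.true) else (\r.true)) 3)))
step 3: [let@root] (let w = ((\p.true) (9 - 9)) in ((if w then (\q.true) else (\r.true)) 3))

Answer: let at root : (let x = 8 in (let w = ((\p.true) (9 - 9)) in ((if w then (\q.true) else (\r.true)) 3)))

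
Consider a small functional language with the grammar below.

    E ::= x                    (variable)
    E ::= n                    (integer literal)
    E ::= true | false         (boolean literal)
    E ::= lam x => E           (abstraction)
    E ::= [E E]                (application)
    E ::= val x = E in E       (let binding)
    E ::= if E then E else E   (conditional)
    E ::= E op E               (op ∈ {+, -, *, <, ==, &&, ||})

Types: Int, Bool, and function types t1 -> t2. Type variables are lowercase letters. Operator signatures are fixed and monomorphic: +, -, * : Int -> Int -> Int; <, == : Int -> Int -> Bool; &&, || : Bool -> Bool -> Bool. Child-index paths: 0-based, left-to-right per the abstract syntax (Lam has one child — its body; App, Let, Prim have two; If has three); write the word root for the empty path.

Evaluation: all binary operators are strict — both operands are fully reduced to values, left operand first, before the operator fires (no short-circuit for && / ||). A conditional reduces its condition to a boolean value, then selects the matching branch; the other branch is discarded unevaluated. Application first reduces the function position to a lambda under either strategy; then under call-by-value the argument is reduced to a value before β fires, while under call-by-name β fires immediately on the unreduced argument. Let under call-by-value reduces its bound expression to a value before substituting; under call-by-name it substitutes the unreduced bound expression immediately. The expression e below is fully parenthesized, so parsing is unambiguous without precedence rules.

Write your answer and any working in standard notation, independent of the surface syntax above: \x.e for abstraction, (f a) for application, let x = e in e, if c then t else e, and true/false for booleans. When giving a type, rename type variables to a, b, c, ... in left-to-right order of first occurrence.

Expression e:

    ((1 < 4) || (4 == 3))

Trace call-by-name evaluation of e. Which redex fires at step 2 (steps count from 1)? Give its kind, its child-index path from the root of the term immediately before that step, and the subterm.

Answer: delta at 1 : (4 == 3)

Working:
step 0: ((1 < 4) || (4 == 3))
step 1: [delta@0] (true || (4 == 3))
step 2: [delta@1] (true || false)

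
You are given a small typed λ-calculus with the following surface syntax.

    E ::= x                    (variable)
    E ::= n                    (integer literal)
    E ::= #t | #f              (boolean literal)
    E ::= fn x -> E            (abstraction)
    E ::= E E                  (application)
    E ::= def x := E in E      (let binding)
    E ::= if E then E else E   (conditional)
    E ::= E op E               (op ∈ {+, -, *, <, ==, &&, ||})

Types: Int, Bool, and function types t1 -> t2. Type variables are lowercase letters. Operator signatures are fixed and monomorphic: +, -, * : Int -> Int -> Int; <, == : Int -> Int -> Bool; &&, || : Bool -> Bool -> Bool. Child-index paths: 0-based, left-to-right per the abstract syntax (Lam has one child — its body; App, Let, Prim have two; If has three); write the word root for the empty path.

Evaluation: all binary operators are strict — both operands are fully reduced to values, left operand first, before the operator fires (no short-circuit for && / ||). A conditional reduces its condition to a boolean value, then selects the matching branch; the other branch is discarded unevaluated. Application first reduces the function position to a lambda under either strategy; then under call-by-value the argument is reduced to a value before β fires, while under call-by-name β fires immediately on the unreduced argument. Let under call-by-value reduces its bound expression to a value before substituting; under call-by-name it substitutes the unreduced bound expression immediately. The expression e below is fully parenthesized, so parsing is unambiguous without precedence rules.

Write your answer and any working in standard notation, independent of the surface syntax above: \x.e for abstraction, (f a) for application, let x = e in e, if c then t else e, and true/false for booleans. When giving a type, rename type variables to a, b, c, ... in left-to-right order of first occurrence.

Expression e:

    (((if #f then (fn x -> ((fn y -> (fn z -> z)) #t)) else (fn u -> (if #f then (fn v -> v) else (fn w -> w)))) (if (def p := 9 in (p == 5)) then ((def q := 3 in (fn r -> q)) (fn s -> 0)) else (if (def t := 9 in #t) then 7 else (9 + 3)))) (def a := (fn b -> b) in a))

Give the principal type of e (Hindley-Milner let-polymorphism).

Answer: a -> a

Derivation:
  unify Bool ~ Bool
z : c
\z._ : c -> c
\y._ : b -> c -> c
  unify b -> c -> c ~ Bool -> d
  unify b ~ Bool
  unify c -> c ~ d
_ _ : c -> c
\x._ : a -> c -> c
  unify Bool ~ Bool
v : f
\v._ : f -> f
w : g
\w._ : g -> g
  unify f -> f ~ g -> g
  unify f ~ g
  unify g ~ g
\u._ : e -> g -> g
  unify a -> c -> c ~ e -> g -> g
  unify a ~ e
  unify c -> c ~ g -> g
  unify c ~ g
  unify g ~ g
let p : Int
p : Int
  unify Int ~ Int
  unify Int ~ Int
  unify Bool ~ Bool
let q : Int
q : Int
\r._ : h -> Int
\s._ : i -> Int
  unify h -> Int ~ (i -> Int) -> j
  unify h ~ i -> Int
  unify Int ~ j
_ _ : Int
let t : Int
  unify Bool ~ Bool
  unify Int ~ Int
  unify Int ~ Int
  unify Int ~ Int
  unify Int ~ Int
  unify e -> g -> g ~ Int -> k
  unify e ~ Int
  unify g -> g ~ k
_ _ : g -> g
b : l
\b._ : l -> l
let a : forall. l -> l
a : m -> m
  unify g -> g ~ (m -> m) -> n
  unify g ~ m -> m
  unify m -> m ~ n
_ _ : m -> m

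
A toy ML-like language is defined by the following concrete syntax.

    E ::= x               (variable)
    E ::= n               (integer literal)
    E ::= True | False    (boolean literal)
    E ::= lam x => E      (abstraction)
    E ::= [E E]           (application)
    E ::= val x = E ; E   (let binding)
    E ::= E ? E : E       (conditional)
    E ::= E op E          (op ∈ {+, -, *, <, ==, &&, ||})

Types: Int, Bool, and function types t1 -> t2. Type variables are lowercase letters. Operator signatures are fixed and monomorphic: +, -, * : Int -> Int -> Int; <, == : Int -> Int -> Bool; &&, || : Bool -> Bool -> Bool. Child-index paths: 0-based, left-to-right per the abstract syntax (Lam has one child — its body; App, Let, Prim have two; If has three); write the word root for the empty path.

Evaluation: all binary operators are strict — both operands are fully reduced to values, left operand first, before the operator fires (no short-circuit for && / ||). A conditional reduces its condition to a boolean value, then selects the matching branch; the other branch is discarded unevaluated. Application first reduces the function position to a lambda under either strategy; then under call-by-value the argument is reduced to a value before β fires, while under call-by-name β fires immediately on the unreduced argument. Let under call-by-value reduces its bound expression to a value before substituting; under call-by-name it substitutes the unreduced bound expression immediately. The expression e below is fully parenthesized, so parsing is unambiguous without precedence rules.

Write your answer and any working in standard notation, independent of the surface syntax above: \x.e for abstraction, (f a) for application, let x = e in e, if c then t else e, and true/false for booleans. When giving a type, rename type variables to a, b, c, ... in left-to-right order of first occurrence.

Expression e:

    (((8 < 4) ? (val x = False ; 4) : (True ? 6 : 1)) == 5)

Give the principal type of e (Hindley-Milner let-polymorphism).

Working:
  unify Int ~ Int
  unify Int ~ Int
  unify Bool ~ Bool
let x : Bool
  unify Bool ~ Bool
  unify Int ~ Int
  unify Int ~ Int
  unify Int ~ Int
  unify Int ~ Int

Answer: Bool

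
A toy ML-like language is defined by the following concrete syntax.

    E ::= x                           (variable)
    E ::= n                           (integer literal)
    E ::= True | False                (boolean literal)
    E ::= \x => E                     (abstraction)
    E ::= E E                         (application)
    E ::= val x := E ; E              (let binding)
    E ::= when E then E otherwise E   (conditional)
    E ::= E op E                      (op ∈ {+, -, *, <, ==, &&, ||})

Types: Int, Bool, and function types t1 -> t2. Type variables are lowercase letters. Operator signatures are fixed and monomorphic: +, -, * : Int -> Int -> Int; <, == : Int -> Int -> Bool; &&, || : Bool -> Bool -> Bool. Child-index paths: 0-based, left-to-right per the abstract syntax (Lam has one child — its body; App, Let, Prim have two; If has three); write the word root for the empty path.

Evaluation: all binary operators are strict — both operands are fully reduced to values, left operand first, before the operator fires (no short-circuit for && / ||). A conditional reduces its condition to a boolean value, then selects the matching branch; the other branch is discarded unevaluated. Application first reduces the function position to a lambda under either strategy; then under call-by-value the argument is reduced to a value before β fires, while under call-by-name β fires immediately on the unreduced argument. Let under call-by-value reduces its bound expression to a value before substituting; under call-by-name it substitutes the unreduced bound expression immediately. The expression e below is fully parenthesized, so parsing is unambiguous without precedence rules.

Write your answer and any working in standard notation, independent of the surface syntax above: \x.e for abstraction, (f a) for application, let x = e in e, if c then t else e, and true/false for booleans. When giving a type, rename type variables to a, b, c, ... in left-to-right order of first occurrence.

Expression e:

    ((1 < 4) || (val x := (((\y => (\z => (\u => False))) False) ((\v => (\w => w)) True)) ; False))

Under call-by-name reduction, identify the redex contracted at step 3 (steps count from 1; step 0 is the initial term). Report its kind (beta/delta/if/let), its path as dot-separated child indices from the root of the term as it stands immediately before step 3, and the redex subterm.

Answer: delta at root : (true || false)

Trace:
step 0: ((1 < 4) || (let x = (((\y.(\z.(\u.false))) false) ((\v.(\w.w)) true)) in false))
step 1: [delta@0] (true || (let x = (((\y.(\z.(\u.false))) false) ((\v.(\w.w)) true)) in false))
step 2: [let@1] (true || false)
step 3: [delta@root] true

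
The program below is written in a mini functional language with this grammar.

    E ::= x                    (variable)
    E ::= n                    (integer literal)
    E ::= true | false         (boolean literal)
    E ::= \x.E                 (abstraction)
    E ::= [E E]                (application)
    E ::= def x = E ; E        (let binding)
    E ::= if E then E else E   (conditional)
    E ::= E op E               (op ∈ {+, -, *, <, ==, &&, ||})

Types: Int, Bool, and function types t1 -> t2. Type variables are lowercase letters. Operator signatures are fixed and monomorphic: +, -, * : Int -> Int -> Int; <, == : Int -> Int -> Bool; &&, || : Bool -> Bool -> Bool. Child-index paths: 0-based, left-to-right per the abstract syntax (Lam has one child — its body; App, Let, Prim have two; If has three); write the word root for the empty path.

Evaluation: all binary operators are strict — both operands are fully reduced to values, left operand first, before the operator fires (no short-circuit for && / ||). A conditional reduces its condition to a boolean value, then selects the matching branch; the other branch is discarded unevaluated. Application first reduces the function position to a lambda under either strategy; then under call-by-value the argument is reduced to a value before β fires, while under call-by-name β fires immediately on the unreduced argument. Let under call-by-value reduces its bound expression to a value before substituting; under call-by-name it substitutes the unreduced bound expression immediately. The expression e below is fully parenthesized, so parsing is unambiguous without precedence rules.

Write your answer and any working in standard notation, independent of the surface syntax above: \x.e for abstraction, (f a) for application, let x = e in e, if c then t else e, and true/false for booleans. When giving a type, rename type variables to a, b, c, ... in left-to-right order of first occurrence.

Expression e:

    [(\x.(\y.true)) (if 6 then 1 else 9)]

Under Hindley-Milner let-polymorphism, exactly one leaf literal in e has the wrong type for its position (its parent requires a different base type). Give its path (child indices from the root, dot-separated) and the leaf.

Working:
\y._ : b -> Bool
\x._ : a -> b -> Bool
  unify Int ~ Bool
  FAIL: mismatch Int ~ Bool

Answer: 1.0 : 6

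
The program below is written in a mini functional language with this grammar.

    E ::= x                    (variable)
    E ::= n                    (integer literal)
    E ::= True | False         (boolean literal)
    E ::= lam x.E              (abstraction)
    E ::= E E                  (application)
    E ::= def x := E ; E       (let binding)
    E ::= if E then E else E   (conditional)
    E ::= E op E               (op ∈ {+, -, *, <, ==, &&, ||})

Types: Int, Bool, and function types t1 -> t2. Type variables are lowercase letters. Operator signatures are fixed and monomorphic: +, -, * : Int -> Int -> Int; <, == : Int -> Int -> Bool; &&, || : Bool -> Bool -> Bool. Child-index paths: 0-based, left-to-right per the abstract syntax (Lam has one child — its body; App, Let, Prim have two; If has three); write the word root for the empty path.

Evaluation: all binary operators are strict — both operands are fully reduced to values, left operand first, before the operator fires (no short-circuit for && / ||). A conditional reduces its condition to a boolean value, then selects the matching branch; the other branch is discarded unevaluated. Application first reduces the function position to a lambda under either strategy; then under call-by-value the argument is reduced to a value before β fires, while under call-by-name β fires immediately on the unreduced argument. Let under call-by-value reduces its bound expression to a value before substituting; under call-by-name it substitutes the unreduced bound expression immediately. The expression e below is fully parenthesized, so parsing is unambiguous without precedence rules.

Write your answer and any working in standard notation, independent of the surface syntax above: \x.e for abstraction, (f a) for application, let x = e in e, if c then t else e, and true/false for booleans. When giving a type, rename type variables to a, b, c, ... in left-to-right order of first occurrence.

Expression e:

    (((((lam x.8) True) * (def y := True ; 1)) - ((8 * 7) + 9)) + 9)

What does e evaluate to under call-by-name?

Trace:
step 0: (((((\x.8) true) * (let y = true in 1)) - ((8 * 7) + 9)) + 9)
step 1: [beta@0.0.0] (((8 * (let y = true in 1)) - ((8 * 7) + 9)) + 9)
step 2: [let@0.0.1] (((8 * 1) - ((8 * 7) + 9)) + 9)
step 3: [delta@0.0] ((8 - ((8 * 7) + 9)) + 9)
step 4: [delta@0.1.0] ((8 - (56 + 9)) + 9)
step 5: [delta@0.1] ((8 - 65) + 9)
step 6: [delta@0] (-57 + 9)
step 7: [delta@root] -48

Answer: -48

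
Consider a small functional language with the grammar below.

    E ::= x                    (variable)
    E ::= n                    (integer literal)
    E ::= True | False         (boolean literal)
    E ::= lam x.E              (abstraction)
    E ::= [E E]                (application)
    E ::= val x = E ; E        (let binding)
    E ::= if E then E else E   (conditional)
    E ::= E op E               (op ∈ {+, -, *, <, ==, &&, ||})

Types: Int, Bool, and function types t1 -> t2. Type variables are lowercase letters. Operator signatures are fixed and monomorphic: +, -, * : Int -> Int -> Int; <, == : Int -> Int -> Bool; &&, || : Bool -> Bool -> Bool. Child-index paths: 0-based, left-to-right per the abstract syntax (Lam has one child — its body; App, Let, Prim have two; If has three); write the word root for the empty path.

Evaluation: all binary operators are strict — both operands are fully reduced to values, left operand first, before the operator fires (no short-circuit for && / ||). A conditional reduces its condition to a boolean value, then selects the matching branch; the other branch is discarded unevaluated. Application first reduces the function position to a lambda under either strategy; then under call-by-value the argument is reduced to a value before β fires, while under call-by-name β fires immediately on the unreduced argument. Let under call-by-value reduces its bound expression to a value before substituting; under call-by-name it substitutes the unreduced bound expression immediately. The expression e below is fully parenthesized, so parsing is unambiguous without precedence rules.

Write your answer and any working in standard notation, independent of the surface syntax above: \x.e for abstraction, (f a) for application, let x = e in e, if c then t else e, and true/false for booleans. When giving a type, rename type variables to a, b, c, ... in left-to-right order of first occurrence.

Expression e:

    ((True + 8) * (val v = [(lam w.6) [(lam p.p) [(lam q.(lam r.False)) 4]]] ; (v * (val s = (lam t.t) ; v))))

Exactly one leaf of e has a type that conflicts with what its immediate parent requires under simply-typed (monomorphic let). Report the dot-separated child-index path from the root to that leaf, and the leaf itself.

Answer: 0.0 : true

Working:
  unify Bool ~ Int
  FAIL: mismatch Bool ~ Int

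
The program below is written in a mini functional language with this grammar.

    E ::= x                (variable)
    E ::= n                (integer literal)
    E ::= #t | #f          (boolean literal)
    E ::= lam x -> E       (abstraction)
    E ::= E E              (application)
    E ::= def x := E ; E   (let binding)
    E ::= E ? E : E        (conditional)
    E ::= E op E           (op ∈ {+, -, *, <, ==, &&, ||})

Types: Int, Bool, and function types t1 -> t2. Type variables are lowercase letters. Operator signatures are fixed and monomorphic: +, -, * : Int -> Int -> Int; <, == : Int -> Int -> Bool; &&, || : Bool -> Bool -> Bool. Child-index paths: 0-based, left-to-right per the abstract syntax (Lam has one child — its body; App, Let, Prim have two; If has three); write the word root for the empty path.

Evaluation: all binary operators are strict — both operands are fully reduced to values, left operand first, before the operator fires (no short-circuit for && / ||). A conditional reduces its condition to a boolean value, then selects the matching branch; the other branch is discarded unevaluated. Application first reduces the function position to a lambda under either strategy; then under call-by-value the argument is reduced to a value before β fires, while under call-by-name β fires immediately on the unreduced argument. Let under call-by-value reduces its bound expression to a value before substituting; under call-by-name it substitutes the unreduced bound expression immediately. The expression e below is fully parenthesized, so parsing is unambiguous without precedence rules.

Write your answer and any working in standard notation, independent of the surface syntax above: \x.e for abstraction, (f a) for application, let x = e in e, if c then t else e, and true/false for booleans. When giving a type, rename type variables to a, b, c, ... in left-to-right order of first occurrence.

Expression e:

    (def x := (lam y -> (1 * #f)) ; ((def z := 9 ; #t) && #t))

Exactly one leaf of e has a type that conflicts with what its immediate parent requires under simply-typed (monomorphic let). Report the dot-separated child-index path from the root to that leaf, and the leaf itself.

Working:
  unify Int ~ Int
  unify Bool ~ Int
  FAIL: mismatch Bool ~ Int

Answer: 0.0.1 : false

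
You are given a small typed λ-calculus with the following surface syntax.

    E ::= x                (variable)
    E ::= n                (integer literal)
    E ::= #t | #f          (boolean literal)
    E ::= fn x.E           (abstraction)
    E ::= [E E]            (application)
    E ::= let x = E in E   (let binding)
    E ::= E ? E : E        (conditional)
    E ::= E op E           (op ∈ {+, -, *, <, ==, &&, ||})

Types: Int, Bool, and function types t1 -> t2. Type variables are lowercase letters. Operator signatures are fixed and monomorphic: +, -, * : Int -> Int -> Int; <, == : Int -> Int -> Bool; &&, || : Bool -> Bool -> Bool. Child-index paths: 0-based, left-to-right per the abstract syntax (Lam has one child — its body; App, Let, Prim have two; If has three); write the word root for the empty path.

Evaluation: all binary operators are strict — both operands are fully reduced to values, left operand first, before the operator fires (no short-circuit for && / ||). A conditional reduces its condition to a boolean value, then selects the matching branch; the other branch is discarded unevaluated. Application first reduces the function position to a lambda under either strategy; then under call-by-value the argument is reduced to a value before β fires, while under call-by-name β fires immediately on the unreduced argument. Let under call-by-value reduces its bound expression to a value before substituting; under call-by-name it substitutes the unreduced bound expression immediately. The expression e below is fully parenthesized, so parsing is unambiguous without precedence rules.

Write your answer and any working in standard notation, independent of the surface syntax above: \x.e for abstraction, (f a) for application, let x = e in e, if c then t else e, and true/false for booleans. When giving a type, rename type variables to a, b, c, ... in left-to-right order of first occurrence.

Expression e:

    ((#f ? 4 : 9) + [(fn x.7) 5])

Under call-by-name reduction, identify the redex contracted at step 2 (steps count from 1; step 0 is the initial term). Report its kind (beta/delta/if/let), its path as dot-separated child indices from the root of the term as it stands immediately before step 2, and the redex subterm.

Answer: beta at 1 : ((\x.7) 5)

Trace:
step 0: ((if false then 4 else 9) + ((\x.7) 5))
step 1: [if@0] (9 + ((\x.7) 5))
step 2: [beta@1] (9 + 7)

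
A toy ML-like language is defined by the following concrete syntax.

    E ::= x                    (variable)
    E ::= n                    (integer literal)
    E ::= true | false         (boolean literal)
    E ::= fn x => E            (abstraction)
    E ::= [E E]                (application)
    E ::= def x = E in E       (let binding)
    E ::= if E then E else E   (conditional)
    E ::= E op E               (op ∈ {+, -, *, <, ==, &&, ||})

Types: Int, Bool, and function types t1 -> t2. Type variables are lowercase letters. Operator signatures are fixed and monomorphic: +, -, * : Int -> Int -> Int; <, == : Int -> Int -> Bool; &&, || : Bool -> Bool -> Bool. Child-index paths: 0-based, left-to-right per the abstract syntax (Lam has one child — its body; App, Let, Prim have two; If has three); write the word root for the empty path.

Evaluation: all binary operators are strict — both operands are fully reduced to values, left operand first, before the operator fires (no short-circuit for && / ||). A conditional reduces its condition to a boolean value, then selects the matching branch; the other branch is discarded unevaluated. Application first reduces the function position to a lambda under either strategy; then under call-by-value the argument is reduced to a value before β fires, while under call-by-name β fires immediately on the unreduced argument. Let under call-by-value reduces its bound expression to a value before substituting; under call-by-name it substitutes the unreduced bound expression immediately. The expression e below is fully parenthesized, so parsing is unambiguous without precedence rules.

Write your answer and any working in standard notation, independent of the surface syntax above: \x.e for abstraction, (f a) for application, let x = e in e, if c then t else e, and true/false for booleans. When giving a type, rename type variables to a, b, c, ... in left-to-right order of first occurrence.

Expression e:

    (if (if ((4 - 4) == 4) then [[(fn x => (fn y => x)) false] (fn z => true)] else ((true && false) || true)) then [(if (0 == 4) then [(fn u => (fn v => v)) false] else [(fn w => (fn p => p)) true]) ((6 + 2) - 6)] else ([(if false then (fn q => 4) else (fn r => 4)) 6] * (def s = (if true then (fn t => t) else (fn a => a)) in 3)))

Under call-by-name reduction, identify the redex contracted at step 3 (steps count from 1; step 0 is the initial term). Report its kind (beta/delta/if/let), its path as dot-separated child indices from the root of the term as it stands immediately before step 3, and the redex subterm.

Answer: if at 0 : (if false then (((\x.(\y.x)) false) (\z.true)) else ((true && false) || true))

Derivation:
step 0: (if (if ((4 - 4) == 4) then (((\x.(\y.x)) false) (\z.true)) else ((true && false) || true)) then ((if (0 == 4) then ((\u.(\v.v)) false) else ((\w.(\p.p)) true)) ((6 + 2) - 6)) else (((if false then (\q.4) else (\r.4)) 6) * (let s = (if true then (\t.t) else (\a.a)) in 3)))
step 1: [delta@0.0.0] (if (if (0 == 4) then (((\x.(\y.x)) false) (\z.true)) else ((true && false) || true)) then ((if (0 == 4) then ((\u.(\v.v)) false) else ((\w.(\p.p)) true)) ((6 + 2) - 6)) else (((if false then (\q.4) else (\r.4)) 6) * (let s = (if true then (\t.t) else (\a.a)) in 3)))
step 2: [delta@0.0] (if (if false then (((\x.(\y.x)) false) (\z.true)) else ((true && false) || true)) then ((if (0 == 4) then ((\u.(\v.v)) false) else ((\w.(\p.p)) true)) ((6 + 2) - 6)) else (((if false then (\q.4) else (\r.4)) 6) * (let s = (if true then (\t.t) else (\a.a)) in 3)))
step 3: [if@0] (if ((true && false) || true) then ((if (0 == 4) then ((\u.(\v.v)) false) else ((\w.(\p.p)) true)) ((6 + 2) - 6)) else (((if false then (\q.4) else (\r.4)) 6) * (let s = (if true then (\t.t) else (\a.a)) in 3)))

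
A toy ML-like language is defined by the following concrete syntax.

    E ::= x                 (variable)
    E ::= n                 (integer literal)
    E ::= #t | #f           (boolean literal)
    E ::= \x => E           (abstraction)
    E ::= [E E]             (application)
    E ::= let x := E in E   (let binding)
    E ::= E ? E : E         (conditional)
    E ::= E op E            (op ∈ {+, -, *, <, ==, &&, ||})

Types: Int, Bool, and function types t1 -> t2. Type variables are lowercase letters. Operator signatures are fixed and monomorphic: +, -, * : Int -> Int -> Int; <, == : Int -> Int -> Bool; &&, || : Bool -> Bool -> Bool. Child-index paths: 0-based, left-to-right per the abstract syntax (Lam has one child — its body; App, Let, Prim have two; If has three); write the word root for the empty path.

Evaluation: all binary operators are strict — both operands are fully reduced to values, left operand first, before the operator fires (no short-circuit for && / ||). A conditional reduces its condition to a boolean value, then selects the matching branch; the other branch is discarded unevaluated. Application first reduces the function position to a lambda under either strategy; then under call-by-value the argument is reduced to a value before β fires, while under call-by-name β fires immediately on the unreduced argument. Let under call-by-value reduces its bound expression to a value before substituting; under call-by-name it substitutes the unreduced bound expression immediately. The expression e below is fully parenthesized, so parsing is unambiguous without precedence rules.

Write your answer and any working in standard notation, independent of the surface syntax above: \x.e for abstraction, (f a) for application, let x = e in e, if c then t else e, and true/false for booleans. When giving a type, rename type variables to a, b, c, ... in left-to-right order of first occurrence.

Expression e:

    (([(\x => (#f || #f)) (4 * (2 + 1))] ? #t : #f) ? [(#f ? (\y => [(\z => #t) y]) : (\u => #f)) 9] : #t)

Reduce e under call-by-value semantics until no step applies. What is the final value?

Answer: true

Trace:
step 0: (if (if ((\x.(false || false)) (4 * (2 + 1))) then true else false) then ((if false then (\y.((\z.true) y)) else (\u.false)) 9) else true)
step 1: [delta@0.0.1.1] (if (if ((\x.(false || false)) (4 * 3)) then true else false) then ((if false then (\y.((\z.true) y)) else (\u.false)) 9) else true)
step 2: [delta@0.0.1] (if (if ((\x.(false || false)) 12) then true else false) then ((if false then (\y.((\z.true) y)) else (\u.false)) 9) else true)
step 3: [beta@0.0] (if (if (false || false) then true else false) then ((if false then (\y.((\z.true) y)) else (\u.false)) 9) else true)
step 4: [delta@0.0] (if (if false then true else false) then ((if false then (\y.((\z.true) y)) else (\u.false)) 9) else true)
step 5: [if@0] (if false then ((if false then (\y.((\z.true) y)) else (\u.false)) 9) else true)
step 6: [if@root] true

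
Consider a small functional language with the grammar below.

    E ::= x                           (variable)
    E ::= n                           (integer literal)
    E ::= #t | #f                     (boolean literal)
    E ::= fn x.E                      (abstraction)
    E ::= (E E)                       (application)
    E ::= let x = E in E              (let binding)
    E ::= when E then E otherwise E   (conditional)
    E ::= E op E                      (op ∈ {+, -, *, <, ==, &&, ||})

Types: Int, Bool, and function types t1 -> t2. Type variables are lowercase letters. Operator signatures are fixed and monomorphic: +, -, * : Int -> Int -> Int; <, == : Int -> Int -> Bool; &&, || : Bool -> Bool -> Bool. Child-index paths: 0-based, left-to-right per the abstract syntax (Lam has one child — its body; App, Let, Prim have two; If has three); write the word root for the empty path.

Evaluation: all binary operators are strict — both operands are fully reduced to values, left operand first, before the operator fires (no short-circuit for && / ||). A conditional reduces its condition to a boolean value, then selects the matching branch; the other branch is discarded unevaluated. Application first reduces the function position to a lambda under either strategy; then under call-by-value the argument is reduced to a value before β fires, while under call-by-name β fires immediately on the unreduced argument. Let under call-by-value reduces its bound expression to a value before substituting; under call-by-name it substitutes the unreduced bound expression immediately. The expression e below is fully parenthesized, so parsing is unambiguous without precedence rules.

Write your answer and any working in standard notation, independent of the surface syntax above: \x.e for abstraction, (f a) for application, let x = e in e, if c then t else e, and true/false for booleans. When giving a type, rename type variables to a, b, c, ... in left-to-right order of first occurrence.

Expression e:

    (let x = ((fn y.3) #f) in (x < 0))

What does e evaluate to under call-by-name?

Answer: false

Trace:
step 0: (let x = ((\y.3) false) in (x < 0))
step 1: [let@root] (((\y.3) false) < 0)
step 2: [beta@0] (3 < 0)
step 3: [delta@root] false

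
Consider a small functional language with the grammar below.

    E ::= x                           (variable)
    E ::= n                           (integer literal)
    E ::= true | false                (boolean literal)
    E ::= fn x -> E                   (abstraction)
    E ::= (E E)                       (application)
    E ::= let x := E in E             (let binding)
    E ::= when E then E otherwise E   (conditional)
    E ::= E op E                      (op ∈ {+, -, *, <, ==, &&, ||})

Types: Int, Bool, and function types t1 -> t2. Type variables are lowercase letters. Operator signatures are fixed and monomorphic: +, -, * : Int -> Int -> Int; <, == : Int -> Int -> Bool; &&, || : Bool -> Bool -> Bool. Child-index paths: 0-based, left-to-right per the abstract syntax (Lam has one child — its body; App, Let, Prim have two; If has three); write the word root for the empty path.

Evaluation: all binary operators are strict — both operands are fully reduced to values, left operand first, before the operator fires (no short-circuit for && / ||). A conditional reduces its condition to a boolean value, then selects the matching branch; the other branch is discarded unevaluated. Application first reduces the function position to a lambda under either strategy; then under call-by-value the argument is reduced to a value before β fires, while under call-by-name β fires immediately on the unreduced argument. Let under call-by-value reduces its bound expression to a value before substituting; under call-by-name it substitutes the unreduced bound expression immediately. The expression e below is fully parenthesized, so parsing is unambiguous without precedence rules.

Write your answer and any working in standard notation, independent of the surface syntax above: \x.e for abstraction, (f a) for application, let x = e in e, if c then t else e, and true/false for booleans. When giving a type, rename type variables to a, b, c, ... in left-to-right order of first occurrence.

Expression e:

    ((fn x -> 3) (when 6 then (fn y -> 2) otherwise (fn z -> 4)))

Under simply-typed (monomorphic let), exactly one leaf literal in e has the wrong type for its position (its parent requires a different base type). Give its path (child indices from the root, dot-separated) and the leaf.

Answer: 1.0 : 6

Working:
\x._ : a -> Int
  unify Int ~ Bool
  FAIL: mismatch Int ~ Bool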